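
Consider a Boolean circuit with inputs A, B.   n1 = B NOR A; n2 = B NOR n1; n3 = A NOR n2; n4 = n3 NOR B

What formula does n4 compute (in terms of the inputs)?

n1 = B NOR A
n2 = B NOR n1 = B NOR (B NOR A)
n3 = A NOR n2 = A NOR (B NOR (B NOR A))
n4 = n3 NOR B = (A NOR (B NOR (B NOR A))) NOR B

(A NOR (B NOR (B NOR A))) NOR B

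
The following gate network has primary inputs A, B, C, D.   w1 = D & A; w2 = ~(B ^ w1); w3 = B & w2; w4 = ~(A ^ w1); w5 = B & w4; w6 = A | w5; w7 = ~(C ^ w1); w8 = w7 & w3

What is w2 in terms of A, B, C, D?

w1 = D & A
w2 = ~(B ^ w1) = ~(B ^ (D & A))

~(B ^ (D & A))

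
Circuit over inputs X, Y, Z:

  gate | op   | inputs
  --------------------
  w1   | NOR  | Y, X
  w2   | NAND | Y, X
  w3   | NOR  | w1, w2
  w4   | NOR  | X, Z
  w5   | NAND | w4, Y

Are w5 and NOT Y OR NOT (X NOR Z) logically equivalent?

Yes

w4 = X NOR Z
w5 = w4 NAND Y = (X NOR Z) NAND Y
At X=0, Y=1, Z=0: circuit gives 0, formula gives 0.
At X=0, Y=0, Z=0: circuit gives 1, formula gives 1.
Agrees on all 8 inputs.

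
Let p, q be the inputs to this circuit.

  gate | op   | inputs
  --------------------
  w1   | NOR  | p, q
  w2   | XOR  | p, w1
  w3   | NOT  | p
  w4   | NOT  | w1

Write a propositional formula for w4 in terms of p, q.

w1 = p NOR q
w4 = NOT w1 = NOT (p NOR q)

NOT (p NOR q)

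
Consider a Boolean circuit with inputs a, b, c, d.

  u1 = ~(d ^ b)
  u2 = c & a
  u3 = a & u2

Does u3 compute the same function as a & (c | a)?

No

u2 = c & a
u3 = a & u2 = a & (c & a)
At a=1, b=0, c=0, d=0: circuit gives 0, formula gives 1.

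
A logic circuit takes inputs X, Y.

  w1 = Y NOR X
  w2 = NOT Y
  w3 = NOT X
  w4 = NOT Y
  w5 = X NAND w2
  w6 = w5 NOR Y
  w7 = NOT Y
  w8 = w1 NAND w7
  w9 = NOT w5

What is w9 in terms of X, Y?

NOT (X NAND NOT Y)

w2 = NOT Y
w5 = X NAND w2 = X NAND NOT Y
w9 = NOT w5 = NOT (X NAND NOT Y)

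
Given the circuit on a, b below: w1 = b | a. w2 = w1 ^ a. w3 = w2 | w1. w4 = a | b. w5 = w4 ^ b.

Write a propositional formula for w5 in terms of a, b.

(a | b) ^ b

w4 = a | b
w5 = w4 ^ b = (a | b) ^ b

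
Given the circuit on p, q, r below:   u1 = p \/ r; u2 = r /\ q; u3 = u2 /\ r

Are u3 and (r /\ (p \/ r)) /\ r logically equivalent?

No

u2 = r /\ q
u3 = u2 /\ r = (r /\ q) /\ r
At p=0, q=0, r=1: circuit gives 0, formula gives 1.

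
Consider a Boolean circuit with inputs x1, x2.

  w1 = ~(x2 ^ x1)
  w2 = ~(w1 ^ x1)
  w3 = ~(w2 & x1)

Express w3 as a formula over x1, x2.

w1 = ~(x2 ^ x1)
w2 = ~(w1 ^ x1) = ~((~(x2 ^ x1)) ^ x1)
w3 = ~(w2 & x1) = ~((~((~(x2 ^ x1)) ^ x1)) & x1)

~((~((~(x2 ^ x1)) ^ x1)) & x1)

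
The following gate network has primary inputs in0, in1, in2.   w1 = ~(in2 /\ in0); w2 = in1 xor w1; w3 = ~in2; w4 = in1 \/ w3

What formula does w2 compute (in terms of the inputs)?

w1 = ~(in2 /\ in0)
w2 = in1 xor w1 = in1 xor (~(in2 /\ in0))

in1 xor (~(in2 /\ in0))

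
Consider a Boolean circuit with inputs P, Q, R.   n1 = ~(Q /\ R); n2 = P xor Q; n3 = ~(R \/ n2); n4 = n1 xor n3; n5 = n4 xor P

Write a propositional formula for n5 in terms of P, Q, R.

((~(Q /\ R)) xor (~(R \/ (P xor Q)))) xor P

n1 = ~(Q /\ R)
n2 = P xor Q
n3 = ~(R \/ n2) = ~(R \/ (P xor Q))
n4 = n1 xor n3 = (~(Q /\ R)) xor (~(R \/ (P xor Q)))
n5 = n4 xor P = ((~(Q /\ R)) xor (~(R \/ (P xor Q)))) xor P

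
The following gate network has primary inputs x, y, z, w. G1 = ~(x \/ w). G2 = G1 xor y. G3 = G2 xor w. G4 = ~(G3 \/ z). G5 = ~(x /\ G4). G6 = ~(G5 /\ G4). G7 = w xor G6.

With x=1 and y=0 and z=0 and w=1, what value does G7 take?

0

G1 = ~(1 \/ 1) = 0
G2 = 0 xor 0 = 0
G3 = 0 xor 1 = 1
G4 = ~(1 \/ 0) = 0
G5 = ~(1 /\ 0) = 1
G6 = ~(1 /\ 0) = 1
G7 = 1 xor 1 = 0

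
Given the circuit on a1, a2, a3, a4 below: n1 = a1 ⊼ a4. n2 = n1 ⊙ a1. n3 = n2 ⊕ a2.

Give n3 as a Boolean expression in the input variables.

((a1 ⊼ a4) ⊙ a1) ⊕ a2

n1 = a1 ⊼ a4
n2 = n1 ⊙ a1 = (a1 ⊼ a4) ⊙ a1
n3 = n2 ⊕ a2 = ((a1 ⊼ a4) ⊙ a1) ⊕ a2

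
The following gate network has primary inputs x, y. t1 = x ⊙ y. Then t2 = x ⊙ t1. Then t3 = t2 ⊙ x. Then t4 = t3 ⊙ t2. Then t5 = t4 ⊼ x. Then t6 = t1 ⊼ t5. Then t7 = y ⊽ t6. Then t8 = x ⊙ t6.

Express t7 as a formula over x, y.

t1 = x ⊙ y
t2 = x ⊙ t1 = x ⊙ (x ⊙ y)
t3 = t2 ⊙ x = (x ⊙ (x ⊙ y)) ⊙ x
t4 = t3 ⊙ t2 = ((x ⊙ (x ⊙ y)) ⊙ x) ⊙ (x ⊙ (x ⊙ y))
t5 = t4 ⊼ x = (((x ⊙ (x ⊙ y)) ⊙ x) ⊙ (x ⊙ (x ⊙ y))) ⊼ x
t6 = t1 ⊼ t5 = (x ⊙ y) ⊼ ((((x ⊙ (x ⊙ y)) ⊙ x) ⊙ (x ⊙ (x ⊙ y))) ⊼ x)
t7 = y ⊽ t6 = y ⊽ ((x ⊙ y) ⊼ ((((x ⊙ (x ⊙ y)) ⊙ x) ⊙ (x ⊙ (x ⊙ y))) ⊼ x))

y ⊽ ((x ⊙ y) ⊼ ((((x ⊙ (x ⊙ y)) ⊙ x) ⊙ (x ⊙ (x ⊙ y))) ⊼ x))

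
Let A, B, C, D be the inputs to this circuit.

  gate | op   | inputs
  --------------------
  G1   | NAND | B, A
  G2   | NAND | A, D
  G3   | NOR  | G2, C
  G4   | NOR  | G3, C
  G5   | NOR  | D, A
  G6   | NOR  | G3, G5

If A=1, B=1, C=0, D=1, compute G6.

G2 = 1 NAND 1 = 0
G3 = 0 NOR 0 = 1
G5 = 1 NOR 1 = 0
G6 = 1 NOR 0 = 0

0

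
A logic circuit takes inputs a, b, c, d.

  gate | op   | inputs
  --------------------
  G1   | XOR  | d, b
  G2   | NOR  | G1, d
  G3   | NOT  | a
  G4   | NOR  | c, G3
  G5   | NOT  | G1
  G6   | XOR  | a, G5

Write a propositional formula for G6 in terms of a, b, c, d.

a XOR NOT (d XOR b)

G1 = d XOR b
G5 = NOT G1 = NOT (d XOR b)
G6 = a XOR G5 = a XOR NOT (d XOR b)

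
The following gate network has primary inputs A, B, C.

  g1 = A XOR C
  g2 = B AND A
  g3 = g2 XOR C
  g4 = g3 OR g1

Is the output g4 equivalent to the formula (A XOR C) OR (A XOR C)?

No

g1 = A XOR C
g2 = B AND A
g3 = g2 XOR C = (B AND A) XOR C
g4 = g3 OR g1 = ((B AND A) XOR C) OR (A XOR C)
At A=1, B=0, C=1: circuit gives 1, formula gives 0.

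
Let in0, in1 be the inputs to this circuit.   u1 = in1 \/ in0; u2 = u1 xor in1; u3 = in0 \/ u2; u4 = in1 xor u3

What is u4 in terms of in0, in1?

u1 = in1 \/ in0
u2 = u1 xor in1 = (in1 \/ in0) xor in1
u3 = in0 \/ u2 = in0 \/ ((in1 \/ in0) xor in1)
u4 = in1 xor u3 = in1 xor (in0 \/ ((in1 \/ in0) xor in1))

in1 xor (in0 \/ ((in1 \/ in0) xor in1))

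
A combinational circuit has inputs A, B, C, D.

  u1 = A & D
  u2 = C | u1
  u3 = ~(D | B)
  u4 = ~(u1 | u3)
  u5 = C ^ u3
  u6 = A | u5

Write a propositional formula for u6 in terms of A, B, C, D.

A | (C ^ (~(D | B)))

u3 = ~(D | B)
u5 = C ^ u3 = C ^ (~(D | B))
u6 = A | u5 = A | (C ^ (~(D | B)))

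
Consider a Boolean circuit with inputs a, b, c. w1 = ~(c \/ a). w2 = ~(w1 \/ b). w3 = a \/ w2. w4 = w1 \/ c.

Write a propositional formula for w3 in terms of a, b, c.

w1 = ~(c \/ a)
w2 = ~(w1 \/ b) = ~((~(c \/ a)) \/ b)
w3 = a \/ w2 = a \/ (~((~(c \/ a)) \/ b))

a \/ (~((~(c \/ a)) \/ b))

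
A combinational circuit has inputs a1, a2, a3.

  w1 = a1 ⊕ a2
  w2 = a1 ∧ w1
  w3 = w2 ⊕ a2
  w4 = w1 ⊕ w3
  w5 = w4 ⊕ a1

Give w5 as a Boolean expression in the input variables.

((a1 ⊕ a2) ⊕ ((a1 ∧ (a1 ⊕ a2)) ⊕ a2)) ⊕ a1

w1 = a1 ⊕ a2
w2 = a1 ∧ w1 = a1 ∧ (a1 ⊕ a2)
w3 = w2 ⊕ a2 = (a1 ∧ (a1 ⊕ a2)) ⊕ a2
w4 = w1 ⊕ w3 = (a1 ⊕ a2) ⊕ ((a1 ∧ (a1 ⊕ a2)) ⊕ a2)
w5 = w4 ⊕ a1 = ((a1 ⊕ a2) ⊕ ((a1 ∧ (a1 ⊕ a2)) ⊕ a2)) ⊕ a1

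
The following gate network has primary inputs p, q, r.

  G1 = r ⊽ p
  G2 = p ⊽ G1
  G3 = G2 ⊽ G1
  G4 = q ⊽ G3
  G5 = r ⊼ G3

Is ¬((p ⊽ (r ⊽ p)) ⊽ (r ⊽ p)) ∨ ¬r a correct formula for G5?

G1 = r ⊽ p
G2 = p ⊽ G1 = p ⊽ (r ⊽ p)
G3 = G2 ⊽ G1 = (p ⊽ (r ⊽ p)) ⊽ (r ⊽ p)
G5 = r ⊼ G3 = r ⊼ ((p ⊽ (r ⊽ p)) ⊽ (r ⊽ p))
At p=1, q=0, r=1: circuit gives 0, formula gives 0.
At p=0, q=0, r=0: circuit gives 1, formula gives 1.
Agrees on all 8 inputs.

Yes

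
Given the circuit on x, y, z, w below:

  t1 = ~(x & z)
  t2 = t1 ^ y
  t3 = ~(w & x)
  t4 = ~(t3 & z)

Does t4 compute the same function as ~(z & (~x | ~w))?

Yes

t3 = ~(w & x)
t4 = ~(t3 & z) = ~((~(w & x)) & z)
At x=0, y=0, z=1, w=0: circuit gives 0, formula gives 0.
At x=0, y=0, z=0, w=0: circuit gives 1, formula gives 1.
Agrees on all 16 inputs.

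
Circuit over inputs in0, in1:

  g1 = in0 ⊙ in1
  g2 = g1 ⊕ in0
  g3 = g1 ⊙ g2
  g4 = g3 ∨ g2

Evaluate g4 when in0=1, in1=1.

g1 = 1 ⊙ 1 = 1
g2 = 1 ⊕ 1 = 0
g3 = 1 ⊙ 0 = 0
g4 = 0 ∨ 0 = 0

0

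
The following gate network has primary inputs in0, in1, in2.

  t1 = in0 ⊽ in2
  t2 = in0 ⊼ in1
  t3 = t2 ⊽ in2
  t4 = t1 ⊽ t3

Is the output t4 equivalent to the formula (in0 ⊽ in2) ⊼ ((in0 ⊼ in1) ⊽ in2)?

No

t1 = in0 ⊽ in2
t2 = in0 ⊼ in1
t3 = t2 ⊽ in2 = (in0 ⊼ in1) ⊽ in2
t4 = t1 ⊽ t3 = (in0 ⊽ in2) ⊽ ((in0 ⊼ in1) ⊽ in2)
At in0=0, in1=0, in2=0: circuit gives 0, formula gives 1.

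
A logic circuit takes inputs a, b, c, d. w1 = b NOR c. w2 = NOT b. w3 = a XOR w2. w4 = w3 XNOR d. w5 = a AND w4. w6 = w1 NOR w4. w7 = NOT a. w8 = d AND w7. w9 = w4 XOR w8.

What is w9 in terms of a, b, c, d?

((a XOR NOT b) XNOR d) XOR (d AND NOT a)

w2 = NOT b
w3 = a XOR w2 = a XOR NOT b
w4 = w3 XNOR d = (a XOR NOT b) XNOR d
w7 = NOT a
w8 = d AND w7 = d AND NOT a
w9 = w4 XOR w8 = ((a XOR NOT b) XNOR d) XOR (d AND NOT a)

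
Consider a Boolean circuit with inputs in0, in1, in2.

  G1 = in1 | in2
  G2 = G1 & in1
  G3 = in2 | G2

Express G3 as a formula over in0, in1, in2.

G1 = in1 | in2
G2 = G1 & in1 = (in1 | in2) & in1
G3 = in2 | G2 = in2 | ((in1 | in2) & in1)

in2 | ((in1 | in2) & in1)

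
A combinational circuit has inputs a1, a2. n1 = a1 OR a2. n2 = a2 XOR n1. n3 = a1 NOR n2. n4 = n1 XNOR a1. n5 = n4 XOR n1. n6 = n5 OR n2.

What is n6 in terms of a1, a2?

(((a1 OR a2) XNOR a1) XOR (a1 OR a2)) OR (a2 XOR (a1 OR a2))

n1 = a1 OR a2
n2 = a2 XOR n1 = a2 XOR (a1 OR a2)
n4 = n1 XNOR a1 = (a1 OR a2) XNOR a1
n5 = n4 XOR n1 = ((a1 OR a2) XNOR a1) XOR (a1 OR a2)
n6 = n5 OR n2 = (((a1 OR a2) XNOR a1) XOR (a1 OR a2)) OR (a2 XOR (a1 OR a2))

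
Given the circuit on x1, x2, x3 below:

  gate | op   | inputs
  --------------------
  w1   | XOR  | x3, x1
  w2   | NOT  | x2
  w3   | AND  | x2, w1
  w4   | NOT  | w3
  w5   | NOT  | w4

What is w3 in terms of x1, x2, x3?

x2 AND (x3 XOR x1)

w1 = x3 XOR x1
w3 = x2 AND w1 = x2 AND (x3 XOR x1)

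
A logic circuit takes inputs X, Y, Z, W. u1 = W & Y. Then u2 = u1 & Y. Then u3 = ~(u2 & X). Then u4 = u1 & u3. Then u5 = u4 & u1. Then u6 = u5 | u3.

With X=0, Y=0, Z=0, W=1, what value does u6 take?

u1 = 1 & 0 = 0
u2 = 0 & 0 = 0
u3 = ~(0 & 0) = 1
u4 = 0 & 1 = 0
u5 = 0 & 0 = 0
u6 = 0 | 1 = 1

1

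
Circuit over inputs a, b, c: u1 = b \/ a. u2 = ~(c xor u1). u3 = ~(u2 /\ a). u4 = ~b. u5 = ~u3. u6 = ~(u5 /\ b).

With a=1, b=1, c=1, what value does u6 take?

0

u1 = 1 \/ 1 = 1
u2 = ~(1 xor 1) = 1
u3 = ~(1 /\ 1) = 0
u5 = ~0 = 1
u6 = ~(1 /\ 1) = 0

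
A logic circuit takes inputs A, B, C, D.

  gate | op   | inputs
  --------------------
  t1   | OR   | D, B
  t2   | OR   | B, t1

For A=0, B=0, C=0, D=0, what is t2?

t1 = 0 OR 0 = 0
t2 = 0 OR 0 = 0

0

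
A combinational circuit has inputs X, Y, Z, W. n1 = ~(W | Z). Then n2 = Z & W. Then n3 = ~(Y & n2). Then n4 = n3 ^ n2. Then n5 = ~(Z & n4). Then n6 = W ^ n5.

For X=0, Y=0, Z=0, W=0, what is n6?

1

n2 = 0 & 0 = 0
n3 = ~(0 & 0) = 1
n4 = 1 ^ 0 = 1
n5 = ~(0 & 1) = 1
n6 = 0 ^ 1 = 1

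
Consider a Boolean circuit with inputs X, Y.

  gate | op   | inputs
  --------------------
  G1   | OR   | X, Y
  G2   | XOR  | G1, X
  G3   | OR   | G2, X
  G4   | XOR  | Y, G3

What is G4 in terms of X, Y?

Y XOR (((X OR Y) XOR X) OR X)

G1 = X OR Y
G2 = G1 XOR X = (X OR Y) XOR X
G3 = G2 OR X = ((X OR Y) XOR X) OR X
G4 = Y XOR G3 = Y XOR (((X OR Y) XOR X) OR X)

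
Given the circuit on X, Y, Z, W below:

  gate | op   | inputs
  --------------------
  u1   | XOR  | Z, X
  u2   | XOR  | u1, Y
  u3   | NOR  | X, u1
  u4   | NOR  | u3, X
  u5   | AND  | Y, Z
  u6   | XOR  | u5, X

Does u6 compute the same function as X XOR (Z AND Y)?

u5 = Y AND Z
u6 = u5 XOR X = (Y AND Z) XOR X
At X=0, Y=0, Z=0, W=0: circuit gives 0, formula gives 0.
At X=0, Y=1, Z=1, W=0: circuit gives 1, formula gives 1.
Agrees on all 16 inputs.

Yes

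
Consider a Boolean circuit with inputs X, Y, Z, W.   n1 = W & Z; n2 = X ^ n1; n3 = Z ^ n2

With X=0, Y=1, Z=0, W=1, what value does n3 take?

n1 = 1 & 0 = 0
n2 = 0 ^ 0 = 0
n3 = 0 ^ 0 = 0

0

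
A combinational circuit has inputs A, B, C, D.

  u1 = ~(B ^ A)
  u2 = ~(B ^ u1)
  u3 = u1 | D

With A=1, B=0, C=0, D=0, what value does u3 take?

u1 = ~(0 ^ 1) = 0
u3 = 0 | 0 = 0

0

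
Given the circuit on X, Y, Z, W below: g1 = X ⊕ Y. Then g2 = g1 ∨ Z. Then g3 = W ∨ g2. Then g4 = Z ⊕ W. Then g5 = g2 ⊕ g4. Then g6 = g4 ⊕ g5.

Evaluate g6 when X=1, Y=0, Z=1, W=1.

g1 = 1 ⊕ 0 = 1
g2 = 1 ∨ 1 = 1
g4 = 1 ⊕ 1 = 0
g5 = 1 ⊕ 0 = 1
g6 = 0 ⊕ 1 = 1

1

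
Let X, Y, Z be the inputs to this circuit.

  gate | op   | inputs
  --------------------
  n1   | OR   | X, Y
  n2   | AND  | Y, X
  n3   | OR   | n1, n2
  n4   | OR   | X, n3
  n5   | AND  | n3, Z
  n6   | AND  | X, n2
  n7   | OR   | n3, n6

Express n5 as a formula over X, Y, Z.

n1 = X OR Y
n2 = Y AND X
n3 = n1 OR n2 = (X OR Y) OR (Y AND X)
n5 = n3 AND Z = ((X OR Y) OR (Y AND X)) AND Z

((X OR Y) OR (Y AND X)) AND Z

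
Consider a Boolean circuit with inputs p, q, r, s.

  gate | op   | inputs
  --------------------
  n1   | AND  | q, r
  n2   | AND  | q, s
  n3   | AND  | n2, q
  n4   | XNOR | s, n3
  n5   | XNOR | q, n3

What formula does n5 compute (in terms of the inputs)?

n2 = q AND s
n3 = n2 AND q = (q AND s) AND q
n5 = q XNOR n3 = q XNOR ((q AND s) AND q)

q XNOR ((q AND s) AND q)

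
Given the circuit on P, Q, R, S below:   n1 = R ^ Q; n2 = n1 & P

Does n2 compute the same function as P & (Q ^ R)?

n1 = R ^ Q
n2 = n1 & P = (R ^ Q) & P
At P=0, Q=0, R=0, S=0: circuit gives 0, formula gives 0.
At P=1, Q=0, R=1, S=0: circuit gives 1, formula gives 1.
Agrees on all 16 inputs.

Yes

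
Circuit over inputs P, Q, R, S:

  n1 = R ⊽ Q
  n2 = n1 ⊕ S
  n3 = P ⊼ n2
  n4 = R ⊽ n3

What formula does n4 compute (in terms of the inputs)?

n1 = R ⊽ Q
n2 = n1 ⊕ S = (R ⊽ Q) ⊕ S
n3 = P ⊼ n2 = P ⊼ ((R ⊽ Q) ⊕ S)
n4 = R ⊽ n3 = R ⊽ (P ⊼ ((R ⊽ Q) ⊕ S))

R ⊽ (P ⊼ ((R ⊽ Q) ⊕ S))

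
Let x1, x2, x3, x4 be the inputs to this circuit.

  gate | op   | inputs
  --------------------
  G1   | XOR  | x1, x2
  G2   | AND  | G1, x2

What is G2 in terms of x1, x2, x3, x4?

(x1 XOR x2) AND x2

G1 = x1 XOR x2
G2 = G1 AND x2 = (x1 XOR x2) AND x2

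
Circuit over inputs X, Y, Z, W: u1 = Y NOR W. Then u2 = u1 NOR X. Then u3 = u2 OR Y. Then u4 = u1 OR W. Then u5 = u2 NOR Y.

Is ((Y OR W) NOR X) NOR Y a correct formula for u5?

No

u1 = Y NOR W
u2 = u1 NOR X = (Y NOR W) NOR X
u5 = u2 NOR Y = ((Y NOR W) NOR X) NOR Y
At X=0, Y=0, Z=0, W=0: circuit gives 1, formula gives 0.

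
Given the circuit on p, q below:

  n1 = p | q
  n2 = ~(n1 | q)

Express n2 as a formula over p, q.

~((p | q) | q)

n1 = p | q
n2 = ~(n1 | q) = ~((p | q) | q)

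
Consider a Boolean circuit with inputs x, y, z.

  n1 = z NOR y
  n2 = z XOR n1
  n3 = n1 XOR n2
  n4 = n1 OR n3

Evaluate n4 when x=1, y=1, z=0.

n1 = 0 NOR 1 = 0
n2 = 0 XOR 0 = 0
n3 = 0 XOR 0 = 0
n4 = 0 OR 0 = 0

0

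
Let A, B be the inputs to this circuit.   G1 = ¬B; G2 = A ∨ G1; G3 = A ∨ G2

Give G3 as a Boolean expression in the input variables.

A ∨ (A ∨ ¬B)

G1 = ¬B
G2 = A ∨ G1 = A ∨ ¬B
G3 = A ∨ G2 = A ∨ (A ∨ ¬B)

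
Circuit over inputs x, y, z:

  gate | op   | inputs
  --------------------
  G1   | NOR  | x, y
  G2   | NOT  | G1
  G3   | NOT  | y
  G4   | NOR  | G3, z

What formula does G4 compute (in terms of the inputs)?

NOT y NOR z

G3 = NOT y
G4 = G3 NOR z = NOT y NOR z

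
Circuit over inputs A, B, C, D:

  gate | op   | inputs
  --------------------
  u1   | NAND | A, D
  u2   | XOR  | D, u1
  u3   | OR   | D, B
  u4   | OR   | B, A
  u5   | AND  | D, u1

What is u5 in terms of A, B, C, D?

u1 = A NAND D
u5 = D AND u1 = D AND (A NAND D)

D AND (A NAND D)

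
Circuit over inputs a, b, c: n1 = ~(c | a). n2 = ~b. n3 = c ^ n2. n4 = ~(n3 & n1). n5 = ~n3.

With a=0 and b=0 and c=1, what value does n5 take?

1

n2 = ~0 = 1
n3 = 1 ^ 1 = 0
n5 = ~0 = 1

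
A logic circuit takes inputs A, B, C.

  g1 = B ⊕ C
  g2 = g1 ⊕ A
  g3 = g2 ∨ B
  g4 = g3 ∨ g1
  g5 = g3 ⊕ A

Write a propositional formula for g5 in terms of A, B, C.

g1 = B ⊕ C
g2 = g1 ⊕ A = (B ⊕ C) ⊕ A
g3 = g2 ∨ B = ((B ⊕ C) ⊕ A) ∨ B
g5 = g3 ⊕ A = (((B ⊕ C) ⊕ A) ∨ B) ⊕ A

(((B ⊕ C) ⊕ A) ∨ B) ⊕ A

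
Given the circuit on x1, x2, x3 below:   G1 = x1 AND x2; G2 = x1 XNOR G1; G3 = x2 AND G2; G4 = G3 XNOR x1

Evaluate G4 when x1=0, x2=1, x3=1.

0

G1 = 0 AND 1 = 0
G2 = 0 XNOR 0 = 1
G3 = 1 AND 1 = 1
G4 = 1 XNOR 0 = 0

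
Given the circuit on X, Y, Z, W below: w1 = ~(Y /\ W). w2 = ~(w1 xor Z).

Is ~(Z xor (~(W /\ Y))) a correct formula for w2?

Yes

w1 = ~(Y /\ W)
w2 = ~(w1 xor Z) = ~((~(Y /\ W)) xor Z)
At X=0, Y=0, Z=0, W=0: circuit gives 0, formula gives 0.
At X=0, Y=0, Z=1, W=0: circuit gives 1, formula gives 1.
Agrees on all 16 inputs.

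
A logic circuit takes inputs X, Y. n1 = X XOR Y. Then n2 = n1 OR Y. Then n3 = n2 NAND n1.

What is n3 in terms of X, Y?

n1 = X XOR Y
n2 = n1 OR Y = (X XOR Y) OR Y
n3 = n2 NAND n1 = ((X XOR Y) OR Y) NAND (X XOR Y)

((X XOR Y) OR Y) NAND (X XOR Y)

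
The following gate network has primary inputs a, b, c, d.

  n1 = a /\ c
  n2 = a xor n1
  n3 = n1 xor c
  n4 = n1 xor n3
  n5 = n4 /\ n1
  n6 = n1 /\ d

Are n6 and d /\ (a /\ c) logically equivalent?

Yes

n1 = a /\ c
n6 = n1 /\ d = (a /\ c) /\ d
At a=0, b=0, c=0, d=0: circuit gives 0, formula gives 0.
At a=1, b=0, c=1, d=1: circuit gives 1, formula gives 1.
Agrees on all 16 inputs.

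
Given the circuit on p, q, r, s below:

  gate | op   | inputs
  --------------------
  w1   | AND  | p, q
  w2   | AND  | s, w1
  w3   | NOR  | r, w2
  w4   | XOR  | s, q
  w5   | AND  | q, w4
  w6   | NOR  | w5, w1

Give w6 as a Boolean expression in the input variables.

w1 = p AND q
w4 = s XOR q
w5 = q AND w4 = q AND (s XOR q)
w6 = w5 NOR w1 = (q AND (s XOR q)) NOR (p AND q)

(q AND (s XOR q)) NOR (p AND q)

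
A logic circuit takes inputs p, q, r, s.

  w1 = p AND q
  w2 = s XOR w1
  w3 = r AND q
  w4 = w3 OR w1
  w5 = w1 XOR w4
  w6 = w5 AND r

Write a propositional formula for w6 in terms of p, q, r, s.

((p AND q) XOR ((r AND q) OR (p AND q))) AND r

w1 = p AND q
w3 = r AND q
w4 = w3 OR w1 = (r AND q) OR (p AND q)
w5 = w1 XOR w4 = (p AND q) XOR ((r AND q) OR (p AND q))
w6 = w5 AND r = ((p AND q) XOR ((r AND q) OR (p AND q))) AND r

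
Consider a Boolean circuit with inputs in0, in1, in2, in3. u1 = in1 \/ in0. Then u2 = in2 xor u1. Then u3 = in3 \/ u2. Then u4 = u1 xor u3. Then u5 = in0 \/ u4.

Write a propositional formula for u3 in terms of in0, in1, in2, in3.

in3 \/ (in2 xor (in1 \/ in0))

u1 = in1 \/ in0
u2 = in2 xor u1 = in2 xor (in1 \/ in0)
u3 = in3 \/ u2 = in3 \/ (in2 xor (in1 \/ in0))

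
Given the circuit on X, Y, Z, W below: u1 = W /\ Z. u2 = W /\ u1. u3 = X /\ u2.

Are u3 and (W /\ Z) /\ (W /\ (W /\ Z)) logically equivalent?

No

u1 = W /\ Z
u2 = W /\ u1 = W /\ (W /\ Z)
u3 = X /\ u2 = X /\ (W /\ (W /\ Z))
At X=0, Y=0, Z=1, W=1: circuit gives 0, formula gives 1.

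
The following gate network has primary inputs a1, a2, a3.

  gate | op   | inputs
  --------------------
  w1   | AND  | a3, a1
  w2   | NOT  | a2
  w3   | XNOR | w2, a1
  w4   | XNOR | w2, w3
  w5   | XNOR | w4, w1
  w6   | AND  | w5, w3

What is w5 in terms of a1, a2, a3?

(NOT a2 XNOR (NOT a2 XNOR a1)) XNOR (a3 AND a1)

w1 = a3 AND a1
w2 = NOT a2
w3 = w2 XNOR a1 = NOT a2 XNOR a1
w4 = w2 XNOR w3 = NOT a2 XNOR (NOT a2 XNOR a1)
w5 = w4 XNOR w1 = (NOT a2 XNOR (NOT a2 XNOR a1)) XNOR (a3 AND a1)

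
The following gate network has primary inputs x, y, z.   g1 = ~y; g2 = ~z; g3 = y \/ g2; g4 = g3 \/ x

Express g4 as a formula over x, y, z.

g2 = ~z
g3 = y \/ g2 = y \/ ~z
g4 = g3 \/ x = (y \/ ~z) \/ x

(y \/ ~z) \/ x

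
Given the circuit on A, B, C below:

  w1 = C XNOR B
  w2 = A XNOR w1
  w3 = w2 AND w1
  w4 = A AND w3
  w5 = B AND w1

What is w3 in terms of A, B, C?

w1 = C XNOR B
w2 = A XNOR w1 = A XNOR (C XNOR B)
w3 = w2 AND w1 = (A XNOR (C XNOR B)) AND (C XNOR B)

(A XNOR (C XNOR B)) AND (C XNOR B)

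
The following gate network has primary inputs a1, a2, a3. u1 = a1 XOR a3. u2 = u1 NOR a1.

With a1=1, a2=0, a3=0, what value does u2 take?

u1 = 1 XOR 0 = 1
u2 = 1 NOR 1 = 0

0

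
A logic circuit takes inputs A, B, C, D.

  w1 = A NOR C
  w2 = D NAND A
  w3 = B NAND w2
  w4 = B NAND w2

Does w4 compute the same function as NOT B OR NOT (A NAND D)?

w2 = D NAND A
w4 = B NAND w2 = B NAND (D NAND A)
At A=0, B=1, C=0, D=0: circuit gives 0, formula gives 0.
At A=0, B=0, C=0, D=0: circuit gives 1, formula gives 1.
Agrees on all 16 inputs.

Yes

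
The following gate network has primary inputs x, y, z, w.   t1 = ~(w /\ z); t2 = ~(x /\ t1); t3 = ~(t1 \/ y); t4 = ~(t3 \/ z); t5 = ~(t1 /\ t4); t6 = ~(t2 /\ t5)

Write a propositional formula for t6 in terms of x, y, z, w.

t1 = ~(w /\ z)
t2 = ~(x /\ t1) = ~(x /\ (~(w /\ z)))
t3 = ~(t1 \/ y) = ~((~(w /\ z)) \/ y)
t4 = ~(t3 \/ z) = ~((~((~(w /\ z)) \/ y)) \/ z)
t5 = ~(t1 /\ t4) = ~((~(w /\ z)) /\ (~((~((~(w /\ z)) \/ y)) \/ z)))
t6 = ~(t2 /\ t5) = ~((~(x /\ (~(w /\ z)))) /\ (~((~(w /\ z)) /\ (~((~((~(w /\ z)) \/ y)) \/ z)))))

~((~(x /\ (~(w /\ z)))) /\ (~((~(w /\ z)) /\ (~((~((~(w /\ z)) \/ y)) \/ z)))))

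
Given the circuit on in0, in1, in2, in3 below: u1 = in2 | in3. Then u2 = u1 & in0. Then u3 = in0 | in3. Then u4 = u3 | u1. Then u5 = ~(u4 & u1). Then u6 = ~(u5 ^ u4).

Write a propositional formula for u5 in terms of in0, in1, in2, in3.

u1 = in2 | in3
u3 = in0 | in3
u4 = u3 | u1 = (in0 | in3) | (in2 | in3)
u5 = ~(u4 & u1) = ~(((in0 | in3) | (in2 | in3)) & (in2 | in3))

~(((in0 | in3) | (in2 | in3)) & (in2 | in3))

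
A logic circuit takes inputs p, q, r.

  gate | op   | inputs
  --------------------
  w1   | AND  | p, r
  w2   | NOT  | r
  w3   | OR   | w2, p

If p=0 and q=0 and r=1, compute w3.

0

w2 = NOT 1 = 0
w3 = 0 OR 0 = 0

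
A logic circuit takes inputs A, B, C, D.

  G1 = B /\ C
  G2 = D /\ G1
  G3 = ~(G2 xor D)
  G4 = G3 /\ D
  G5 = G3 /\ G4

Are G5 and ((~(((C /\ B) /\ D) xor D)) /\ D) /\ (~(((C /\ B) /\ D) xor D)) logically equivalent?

Yes

G1 = B /\ C
G2 = D /\ G1 = D /\ (B /\ C)
G3 = ~(G2 xor D) = ~((D /\ (B /\ C)) xor D)
G4 = G3 /\ D = (~((D /\ (B /\ C)) xor D)) /\ D
G5 = G3 /\ G4 = (~((D /\ (B /\ C)) xor D)) /\ ((~((D /\ (B /\ C)) xor D)) /\ D)
At A=0, B=0, C=0, D=0: circuit gives 0, formula gives 0.
At A=0, B=1, C=1, D=1: circuit gives 1, formula gives 1.
Agrees on all 16 inputs.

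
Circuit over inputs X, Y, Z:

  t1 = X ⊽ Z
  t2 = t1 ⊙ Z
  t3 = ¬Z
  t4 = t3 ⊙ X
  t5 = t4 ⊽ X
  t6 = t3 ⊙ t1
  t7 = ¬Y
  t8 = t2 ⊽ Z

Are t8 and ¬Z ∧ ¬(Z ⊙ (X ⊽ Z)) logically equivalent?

Yes

t1 = X ⊽ Z
t2 = t1 ⊙ Z = (X ⊽ Z) ⊙ Z
t8 = t2 ⊽ Z = ((X ⊽ Z) ⊙ Z) ⊽ Z
At X=0, Y=0, Z=1: circuit gives 0, formula gives 0.
At X=0, Y=0, Z=0: circuit gives 1, formula gives 1.
Agrees on all 8 inputs.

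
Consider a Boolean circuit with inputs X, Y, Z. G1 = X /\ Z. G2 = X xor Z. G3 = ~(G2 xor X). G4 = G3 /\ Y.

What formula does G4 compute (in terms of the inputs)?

G2 = X xor Z
G3 = ~(G2 xor X) = ~((X xor Z) xor X)
G4 = G3 /\ Y = (~((X xor Z) xor X)) /\ Y

(~((X xor Z) xor X)) /\ Y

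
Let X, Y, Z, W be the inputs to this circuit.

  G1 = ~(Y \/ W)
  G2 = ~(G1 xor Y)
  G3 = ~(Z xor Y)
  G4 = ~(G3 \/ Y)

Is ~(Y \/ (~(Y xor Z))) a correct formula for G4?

Yes

G3 = ~(Z xor Y)
G4 = ~(G3 \/ Y) = ~((~(Z xor Y)) \/ Y)
At X=0, Y=0, Z=0, W=0: circuit gives 0, formula gives 0.
At X=0, Y=0, Z=1, W=0: circuit gives 1, formula gives 1.
Agrees on all 16 inputs.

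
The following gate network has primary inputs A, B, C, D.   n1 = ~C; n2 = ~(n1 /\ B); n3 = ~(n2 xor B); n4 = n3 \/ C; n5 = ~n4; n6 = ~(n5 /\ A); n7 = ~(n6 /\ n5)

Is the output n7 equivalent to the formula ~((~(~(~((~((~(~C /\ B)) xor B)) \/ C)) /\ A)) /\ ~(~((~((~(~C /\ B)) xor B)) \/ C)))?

n1 = ~C
n2 = ~(n1 /\ B) = ~(~C /\ B)
n3 = ~(n2 xor B) = ~((~(~C /\ B)) xor B)
n4 = n3 \/ C = (~((~(~C /\ B)) xor B)) \/ C
n5 = ~n4 = ~((~((~(~C /\ B)) xor B)) \/ C)
n6 = ~(n5 /\ A) = ~(~((~((~(~C /\ B)) xor B)) \/ C) /\ A)
n7 = ~(n6 /\ n5) = ~((~(~((~((~(~C /\ B)) xor B)) \/ C) /\ A)) /\ ~((~((~(~C /\ B)) xor B)) \/ C))
At A=0, B=0, C=0, D=0: circuit gives 0, formula gives 1.

No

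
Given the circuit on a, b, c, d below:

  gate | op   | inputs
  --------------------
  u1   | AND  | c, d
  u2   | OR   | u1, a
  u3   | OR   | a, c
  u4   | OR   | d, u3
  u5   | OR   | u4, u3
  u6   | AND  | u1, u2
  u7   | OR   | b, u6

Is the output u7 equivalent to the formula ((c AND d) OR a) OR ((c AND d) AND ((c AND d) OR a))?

No

u1 = c AND d
u2 = u1 OR a = (c AND d) OR a
u6 = u1 AND u2 = (c AND d) AND ((c AND d) OR a)
u7 = b OR u6 = b OR ((c AND d) AND ((c AND d) OR a))
At a=0, b=1, c=0, d=0: circuit gives 1, formula gives 0.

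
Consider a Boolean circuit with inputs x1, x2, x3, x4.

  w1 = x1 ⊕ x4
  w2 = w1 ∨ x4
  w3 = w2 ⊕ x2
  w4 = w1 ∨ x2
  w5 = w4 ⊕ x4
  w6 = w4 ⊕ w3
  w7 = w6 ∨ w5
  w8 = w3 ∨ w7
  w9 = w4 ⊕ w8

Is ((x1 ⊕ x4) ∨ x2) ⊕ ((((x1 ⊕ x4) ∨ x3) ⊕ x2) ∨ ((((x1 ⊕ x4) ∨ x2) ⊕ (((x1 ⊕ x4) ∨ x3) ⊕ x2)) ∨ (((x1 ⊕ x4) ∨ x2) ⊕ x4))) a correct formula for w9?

No

w1 = x1 ⊕ x4
w2 = w1 ∨ x4 = (x1 ⊕ x4) ∨ x4
w3 = w2 ⊕ x2 = ((x1 ⊕ x4) ∨ x4) ⊕ x2
w4 = w1 ∨ x2 = (x1 ⊕ x4) ∨ x2
w5 = w4 ⊕ x4 = ((x1 ⊕ x4) ∨ x2) ⊕ x4
w6 = w4 ⊕ w3 = ((x1 ⊕ x4) ∨ x2) ⊕ (((x1 ⊕ x4) ∨ x4) ⊕ x2)
w7 = w6 ∨ w5 = (((x1 ⊕ x4) ∨ x2) ⊕ (((x1 ⊕ x4) ∨ x4) ⊕ x2)) ∨ (((x1 ⊕ x4) ∨ x2) ⊕ x4)
w8 = w3 ∨ w7 = (((x1 ⊕ x4) ∨ x4) ⊕ x2) ∨ ((((x1 ⊕ x4) ∨ x2) ⊕ (((x1 ⊕ x4) ∨ x4) ⊕ x2)) ∨ (((x1 ⊕ x4) ∨ x2) ⊕ x4))
w9 = w4 ⊕ w8 = ((x1 ⊕ x4) ∨ x2) ⊕ ((((x1 ⊕ x4) ∨ x4) ⊕ x2) ∨ ((((x1 ⊕ x4) ∨ x2) ⊕ (((x1 ⊕ x4) ∨ x4) ⊕ x2)) ∨ (((x1 ⊕ x4) ∨ x2) ⊕ x4)))
At x1=0, x2=0, x3=1, x4=0: circuit gives 0, formula gives 1.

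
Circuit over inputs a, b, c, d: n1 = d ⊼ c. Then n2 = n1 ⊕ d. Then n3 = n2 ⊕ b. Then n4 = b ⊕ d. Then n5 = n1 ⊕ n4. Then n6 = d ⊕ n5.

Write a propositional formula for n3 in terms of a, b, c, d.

((d ⊼ c) ⊕ d) ⊕ b

n1 = d ⊼ c
n2 = n1 ⊕ d = (d ⊼ c) ⊕ d
n3 = n2 ⊕ b = ((d ⊼ c) ⊕ d) ⊕ b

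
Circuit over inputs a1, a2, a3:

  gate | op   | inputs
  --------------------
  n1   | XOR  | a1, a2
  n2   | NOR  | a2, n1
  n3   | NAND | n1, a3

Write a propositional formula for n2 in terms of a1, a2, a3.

n1 = a1 XOR a2
n2 = a2 NOR n1 = a2 NOR (a1 XOR a2)

a2 NOR (a1 XOR a2)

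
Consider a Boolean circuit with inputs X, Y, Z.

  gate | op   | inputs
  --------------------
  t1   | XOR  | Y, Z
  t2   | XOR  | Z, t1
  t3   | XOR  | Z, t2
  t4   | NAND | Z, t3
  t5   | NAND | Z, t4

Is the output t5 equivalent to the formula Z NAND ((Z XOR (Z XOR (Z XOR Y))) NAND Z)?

t1 = Y XOR Z
t2 = Z XOR t1 = Z XOR (Y XOR Z)
t3 = Z XOR t2 = Z XOR (Z XOR (Y XOR Z))
t4 = Z NAND t3 = Z NAND (Z XOR (Z XOR (Y XOR Z)))
t5 = Z NAND t4 = Z NAND (Z NAND (Z XOR (Z XOR (Y XOR Z))))
At X=0, Y=1, Z=1: circuit gives 0, formula gives 0.
At X=0, Y=0, Z=0: circuit gives 1, formula gives 1.
Agrees on all 8 inputs.

Yes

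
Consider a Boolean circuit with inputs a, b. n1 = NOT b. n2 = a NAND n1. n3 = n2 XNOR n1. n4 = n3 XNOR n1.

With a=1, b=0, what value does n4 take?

0

n1 = NOT 0 = 1
n2 = 1 NAND 1 = 0
n3 = 0 XNOR 1 = 0
n4 = 0 XNOR 1 = 0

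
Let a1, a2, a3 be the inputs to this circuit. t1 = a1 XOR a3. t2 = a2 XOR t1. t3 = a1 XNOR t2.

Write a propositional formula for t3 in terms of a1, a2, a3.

a1 XNOR (a2 XOR (a1 XOR a3))

t1 = a1 XOR a3
t2 = a2 XOR t1 = a2 XOR (a1 XOR a3)
t3 = a1 XNOR t2 = a1 XNOR (a2 XOR (a1 XOR a3))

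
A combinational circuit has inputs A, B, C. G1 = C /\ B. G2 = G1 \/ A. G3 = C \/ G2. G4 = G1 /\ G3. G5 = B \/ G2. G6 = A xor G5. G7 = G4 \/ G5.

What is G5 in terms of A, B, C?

G1 = C /\ B
G2 = G1 \/ A = (C /\ B) \/ A
G5 = B \/ G2 = B \/ ((C /\ B) \/ A)

B \/ ((C /\ B) \/ A)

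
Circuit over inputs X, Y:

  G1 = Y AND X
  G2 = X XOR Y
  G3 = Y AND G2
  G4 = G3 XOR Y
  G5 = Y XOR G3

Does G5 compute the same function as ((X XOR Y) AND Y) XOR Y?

Yes

G2 = X XOR Y
G3 = Y AND G2 = Y AND (X XOR Y)
G5 = Y XOR G3 = Y XOR (Y AND (X XOR Y))
At X=0, Y=0: circuit gives 0, formula gives 0.
At X=1, Y=1: circuit gives 1, formula gives 1.
Agrees on all 4 inputs.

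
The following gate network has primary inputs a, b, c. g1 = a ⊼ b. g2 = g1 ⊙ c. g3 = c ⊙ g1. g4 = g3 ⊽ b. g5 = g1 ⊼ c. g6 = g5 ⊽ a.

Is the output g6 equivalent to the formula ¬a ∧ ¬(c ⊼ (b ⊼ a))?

g1 = a ⊼ b
g5 = g1 ⊼ c = (a ⊼ b) ⊼ c
g6 = g5 ⊽ a = ((a ⊼ b) ⊼ c) ⊽ a
At a=0, b=0, c=0: circuit gives 0, formula gives 0.
At a=0, b=0, c=1: circuit gives 1, formula gives 1.
Agrees on all 8 inputs.

Yes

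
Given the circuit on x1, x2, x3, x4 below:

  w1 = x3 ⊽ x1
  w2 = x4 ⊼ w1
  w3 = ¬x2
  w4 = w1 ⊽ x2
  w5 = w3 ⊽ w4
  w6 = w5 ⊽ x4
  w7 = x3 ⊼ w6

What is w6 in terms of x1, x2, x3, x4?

(¬x2 ⊽ ((x3 ⊽ x1) ⊽ x2)) ⊽ x4

w1 = x3 ⊽ x1
w3 = ¬x2
w4 = w1 ⊽ x2 = (x3 ⊽ x1) ⊽ x2
w5 = w3 ⊽ w4 = ¬x2 ⊽ ((x3 ⊽ x1) ⊽ x2)
w6 = w5 ⊽ x4 = (¬x2 ⊽ ((x3 ⊽ x1) ⊽ x2)) ⊽ x4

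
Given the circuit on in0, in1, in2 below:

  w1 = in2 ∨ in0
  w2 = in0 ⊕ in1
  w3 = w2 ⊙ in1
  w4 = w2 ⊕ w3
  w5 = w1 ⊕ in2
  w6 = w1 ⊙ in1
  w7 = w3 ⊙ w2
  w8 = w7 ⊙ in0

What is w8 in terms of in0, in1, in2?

(((in0 ⊕ in1) ⊙ in1) ⊙ (in0 ⊕ in1)) ⊙ in0

w2 = in0 ⊕ in1
w3 = w2 ⊙ in1 = (in0 ⊕ in1) ⊙ in1
w7 = w3 ⊙ w2 = ((in0 ⊕ in1) ⊙ in1) ⊙ (in0 ⊕ in1)
w8 = w7 ⊙ in0 = (((in0 ⊕ in1) ⊙ in1) ⊙ (in0 ⊕ in1)) ⊙ in0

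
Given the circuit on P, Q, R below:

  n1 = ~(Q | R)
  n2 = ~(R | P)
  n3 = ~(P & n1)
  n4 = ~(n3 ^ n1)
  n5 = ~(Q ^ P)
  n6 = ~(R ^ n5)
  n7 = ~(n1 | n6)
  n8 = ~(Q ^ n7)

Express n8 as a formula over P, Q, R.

~(Q ^ (~((~(Q | R)) | (~(R ^ (~(Q ^ P)))))))

n1 = ~(Q | R)
n5 = ~(Q ^ P)
n6 = ~(R ^ n5) = ~(R ^ (~(Q ^ P)))
n7 = ~(n1 | n6) = ~((~(Q | R)) | (~(R ^ (~(Q ^ P)))))
n8 = ~(Q ^ n7) = ~(Q ^ (~((~(Q | R)) | (~(R ^ (~(Q ^ P)))))))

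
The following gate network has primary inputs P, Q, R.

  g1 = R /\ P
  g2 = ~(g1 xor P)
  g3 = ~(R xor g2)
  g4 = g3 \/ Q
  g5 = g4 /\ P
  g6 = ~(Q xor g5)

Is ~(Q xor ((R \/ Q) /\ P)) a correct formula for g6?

No

g1 = R /\ P
g2 = ~(g1 xor P) = ~((R /\ P) xor P)
g3 = ~(R xor g2) = ~(R xor (~((R /\ P) xor P)))
g4 = g3 \/ Q = (~(R xor (~((R /\ P) xor P)))) \/ Q
g5 = g4 /\ P = ((~(R xor (~((R /\ P) xor P)))) \/ Q) /\ P
g6 = ~(Q xor g5) = ~(Q xor (((~(R xor (~((R /\ P) xor P)))) \/ Q) /\ P))
At P=1, Q=0, R=0: circuit gives 0, formula gives 1.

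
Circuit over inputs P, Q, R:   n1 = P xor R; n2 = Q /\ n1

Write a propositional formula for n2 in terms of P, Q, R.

n1 = P xor R
n2 = Q /\ n1 = Q /\ (P xor R)

Q /\ (P xor R)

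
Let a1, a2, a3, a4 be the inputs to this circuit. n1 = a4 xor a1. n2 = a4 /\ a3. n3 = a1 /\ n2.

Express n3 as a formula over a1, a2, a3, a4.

n2 = a4 /\ a3
n3 = a1 /\ n2 = a1 /\ (a4 /\ a3)

a1 /\ (a4 /\ a3)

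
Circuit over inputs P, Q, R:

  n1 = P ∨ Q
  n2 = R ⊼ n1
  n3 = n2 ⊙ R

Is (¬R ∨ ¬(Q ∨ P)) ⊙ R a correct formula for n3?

n1 = P ∨ Q
n2 = R ⊼ n1 = R ⊼ (P ∨ Q)
n3 = n2 ⊙ R = (R ⊼ (P ∨ Q)) ⊙ R
At P=0, Q=0, R=0: circuit gives 0, formula gives 0.
At P=0, Q=0, R=1: circuit gives 1, formula gives 1.
Agrees on all 8 inputs.

Yes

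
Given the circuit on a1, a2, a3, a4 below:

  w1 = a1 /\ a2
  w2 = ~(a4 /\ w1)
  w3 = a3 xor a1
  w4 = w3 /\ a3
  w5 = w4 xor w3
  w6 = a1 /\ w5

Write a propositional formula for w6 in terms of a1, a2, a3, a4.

a1 /\ (((a3 xor a1) /\ a3) xor (a3 xor a1))

w3 = a3 xor a1
w4 = w3 /\ a3 = (a3 xor a1) /\ a3
w5 = w4 xor w3 = ((a3 xor a1) /\ a3) xor (a3 xor a1)
w6 = a1 /\ w5 = a1 /\ (((a3 xor a1) /\ a3) xor (a3 xor a1))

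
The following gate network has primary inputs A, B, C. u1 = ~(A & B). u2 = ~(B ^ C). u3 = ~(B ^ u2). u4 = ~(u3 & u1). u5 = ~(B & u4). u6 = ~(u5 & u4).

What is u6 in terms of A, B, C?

u1 = ~(A & B)
u2 = ~(B ^ C)
u3 = ~(B ^ u2) = ~(B ^ (~(B ^ C)))
u4 = ~(u3 & u1) = ~((~(B ^ (~(B ^ C)))) & (~(A & B)))
u5 = ~(B & u4) = ~(B & (~((~(B ^ (~(B ^ C)))) & (~(A & B)))))
u6 = ~(u5 & u4) = ~((~(B & (~((~(B ^ (~(B ^ C)))) & (~(A & B)))))) & (~((~(B ^ (~(B ^ C)))) & (~(A & B)))))

~((~(B & (~((~(B ^ (~(B ^ C)))) & (~(A & B)))))) & (~((~(B ^ (~(B ^ C)))) & (~(A & B)))))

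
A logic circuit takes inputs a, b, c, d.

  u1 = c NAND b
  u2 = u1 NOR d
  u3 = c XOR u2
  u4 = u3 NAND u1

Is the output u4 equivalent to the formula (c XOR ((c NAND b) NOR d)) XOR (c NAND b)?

No

u1 = c NAND b
u2 = u1 NOR d = (c NAND b) NOR d
u3 = c XOR u2 = c XOR ((c NAND b) NOR d)
u4 = u3 NAND u1 = (c XOR ((c NAND b) NOR d)) NAND (c NAND b)
At a=0, b=1, c=1, d=0: circuit gives 1, formula gives 0.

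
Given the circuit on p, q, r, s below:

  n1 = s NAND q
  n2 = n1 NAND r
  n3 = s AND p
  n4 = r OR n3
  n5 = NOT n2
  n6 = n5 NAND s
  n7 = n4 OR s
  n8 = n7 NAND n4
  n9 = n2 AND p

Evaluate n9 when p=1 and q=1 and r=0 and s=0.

1

n1 = 0 NAND 1 = 1
n2 = 1 NAND 0 = 1
n9 = 1 AND 1 = 1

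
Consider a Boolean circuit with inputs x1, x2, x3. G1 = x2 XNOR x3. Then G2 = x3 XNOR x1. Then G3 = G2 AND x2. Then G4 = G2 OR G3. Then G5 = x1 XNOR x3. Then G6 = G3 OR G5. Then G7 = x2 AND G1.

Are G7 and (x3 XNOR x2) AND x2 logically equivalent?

G1 = x2 XNOR x3
G7 = x2 AND G1 = x2 AND (x2 XNOR x3)
At x1=0, x2=0, x3=0: circuit gives 0, formula gives 0.
At x1=0, x2=1, x3=1: circuit gives 1, formula gives 1.
Agrees on all 8 inputs.

Yes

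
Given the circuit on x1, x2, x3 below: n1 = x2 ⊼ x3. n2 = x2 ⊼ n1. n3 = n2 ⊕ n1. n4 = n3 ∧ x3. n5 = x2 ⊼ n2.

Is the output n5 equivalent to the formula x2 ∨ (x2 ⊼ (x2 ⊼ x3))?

n1 = x2 ⊼ x3
n2 = x2 ⊼ n1 = x2 ⊼ (x2 ⊼ x3)
n5 = x2 ⊼ n2 = x2 ⊼ (x2 ⊼ (x2 ⊼ x3))
At x1=0, x2=1, x3=1: circuit gives 0, formula gives 1.

No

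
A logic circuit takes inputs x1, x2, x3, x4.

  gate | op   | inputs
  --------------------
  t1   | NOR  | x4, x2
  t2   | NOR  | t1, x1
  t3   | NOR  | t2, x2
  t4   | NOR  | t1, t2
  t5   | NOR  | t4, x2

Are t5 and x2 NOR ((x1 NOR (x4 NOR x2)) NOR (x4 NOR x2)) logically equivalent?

t1 = x4 NOR x2
t2 = t1 NOR x1 = (x4 NOR x2) NOR x1
t4 = t1 NOR t2 = (x4 NOR x2) NOR ((x4 NOR x2) NOR x1)
t5 = t4 NOR x2 = ((x4 NOR x2) NOR ((x4 NOR x2) NOR x1)) NOR x2
At x1=0, x2=1, x3=0, x4=0: circuit gives 0, formula gives 0.
At x1=0, x2=0, x3=0, x4=0: circuit gives 1, formula gives 1.
Agrees on all 16 inputs.

Yes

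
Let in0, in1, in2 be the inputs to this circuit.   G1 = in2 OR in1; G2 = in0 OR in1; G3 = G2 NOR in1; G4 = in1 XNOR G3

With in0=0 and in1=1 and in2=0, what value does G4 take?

0

G2 = 0 OR 1 = 1
G3 = 1 NOR 1 = 0
G4 = 1 XNOR 0 = 0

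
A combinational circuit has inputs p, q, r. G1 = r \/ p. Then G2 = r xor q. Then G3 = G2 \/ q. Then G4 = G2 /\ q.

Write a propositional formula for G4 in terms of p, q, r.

(r xor q) /\ q

G2 = r xor q
G4 = G2 /\ q = (r xor q) /\ q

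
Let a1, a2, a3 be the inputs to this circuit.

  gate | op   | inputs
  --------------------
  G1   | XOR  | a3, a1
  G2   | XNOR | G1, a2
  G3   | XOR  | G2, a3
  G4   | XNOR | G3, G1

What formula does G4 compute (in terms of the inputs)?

(((a3 XOR a1) XNOR a2) XOR a3) XNOR (a3 XOR a1)

G1 = a3 XOR a1
G2 = G1 XNOR a2 = (a3 XOR a1) XNOR a2
G3 = G2 XOR a3 = ((a3 XOR a1) XNOR a2) XOR a3
G4 = G3 XNOR G1 = (((a3 XOR a1) XNOR a2) XOR a3) XNOR (a3 XOR a1)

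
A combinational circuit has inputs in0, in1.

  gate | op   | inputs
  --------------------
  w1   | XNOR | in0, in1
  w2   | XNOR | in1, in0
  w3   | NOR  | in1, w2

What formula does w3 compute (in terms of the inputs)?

in1 NOR (in1 XNOR in0)

w2 = in1 XNOR in0
w3 = in1 NOR w2 = in1 NOR (in1 XNOR in0)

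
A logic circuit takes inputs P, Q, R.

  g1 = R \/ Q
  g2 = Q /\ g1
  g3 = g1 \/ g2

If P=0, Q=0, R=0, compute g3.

0

g1 = 0 \/ 0 = 0
g2 = 0 /\ 0 = 0
g3 = 0 \/ 0 = 0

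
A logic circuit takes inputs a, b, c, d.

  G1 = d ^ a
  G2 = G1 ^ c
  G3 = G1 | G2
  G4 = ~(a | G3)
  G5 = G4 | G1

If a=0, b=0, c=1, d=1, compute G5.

1

G1 = 1 ^ 0 = 1
G2 = 1 ^ 1 = 0
G3 = 1 | 0 = 1
G4 = ~(0 | 1) = 0
G5 = 0 | 1 = 1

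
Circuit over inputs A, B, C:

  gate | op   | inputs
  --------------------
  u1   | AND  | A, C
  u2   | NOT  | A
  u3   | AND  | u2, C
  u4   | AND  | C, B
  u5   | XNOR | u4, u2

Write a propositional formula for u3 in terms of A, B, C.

u2 = NOT A
u3 = u2 AND C = NOT A AND C

NOT A AND C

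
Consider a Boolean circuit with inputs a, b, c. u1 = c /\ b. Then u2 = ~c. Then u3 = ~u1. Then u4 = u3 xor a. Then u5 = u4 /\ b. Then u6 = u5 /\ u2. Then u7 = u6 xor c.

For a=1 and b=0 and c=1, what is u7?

1

u1 = 1 /\ 0 = 0
u2 = ~1 = 0
u3 = ~0 = 1
u4 = 1 xor 1 = 0
u5 = 0 /\ 0 = 0
u6 = 0 /\ 0 = 0
u7 = 0 xor 1 = 1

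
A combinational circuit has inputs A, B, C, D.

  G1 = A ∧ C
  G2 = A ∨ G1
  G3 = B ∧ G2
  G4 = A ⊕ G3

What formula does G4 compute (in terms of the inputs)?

A ⊕ (B ∧ (A ∨ (A ∧ C)))

G1 = A ∧ C
G2 = A ∨ G1 = A ∨ (A ∧ C)
G3 = B ∧ G2 = B ∧ (A ∨ (A ∧ C))
G4 = A ⊕ G3 = A ⊕ (B ∧ (A ∨ (A ∧ C)))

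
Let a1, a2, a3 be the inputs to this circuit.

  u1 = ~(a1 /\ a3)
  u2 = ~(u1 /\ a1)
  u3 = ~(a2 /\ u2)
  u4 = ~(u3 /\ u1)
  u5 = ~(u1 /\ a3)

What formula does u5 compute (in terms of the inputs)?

~((~(a1 /\ a3)) /\ a3)

u1 = ~(a1 /\ a3)
u5 = ~(u1 /\ a3) = ~((~(a1 /\ a3)) /\ a3)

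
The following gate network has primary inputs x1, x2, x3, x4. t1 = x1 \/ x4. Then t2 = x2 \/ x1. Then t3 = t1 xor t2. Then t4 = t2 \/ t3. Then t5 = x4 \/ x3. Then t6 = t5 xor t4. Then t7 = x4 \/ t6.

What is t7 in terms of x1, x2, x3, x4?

t1 = x1 \/ x4
t2 = x2 \/ x1
t3 = t1 xor t2 = (x1 \/ x4) xor (x2 \/ x1)
t4 = t2 \/ t3 = (x2 \/ x1) \/ ((x1 \/ x4) xor (x2 \/ x1))
t5 = x4 \/ x3
t6 = t5 xor t4 = (x4 \/ x3) xor ((x2 \/ x1) \/ ((x1 \/ x4) xor (x2 \/ x1)))
t7 = x4 \/ t6 = x4 \/ ((x4 \/ x3) xor ((x2 \/ x1) \/ ((x1 \/ x4) xor (x2 \/ x1))))

x4 \/ ((x4 \/ x3) xor ((x2 \/ x1) \/ ((x1 \/ x4) xor (x2 \/ x1))))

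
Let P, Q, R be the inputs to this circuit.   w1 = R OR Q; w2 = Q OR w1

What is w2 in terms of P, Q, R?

w1 = R OR Q
w2 = Q OR w1 = Q OR (R OR Q)

Q OR (R OR Q)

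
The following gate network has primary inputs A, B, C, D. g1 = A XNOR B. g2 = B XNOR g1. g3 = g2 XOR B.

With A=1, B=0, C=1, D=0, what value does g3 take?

1

g1 = 1 XNOR 0 = 0
g2 = 0 XNOR 0 = 1
g3 = 1 XOR 0 = 1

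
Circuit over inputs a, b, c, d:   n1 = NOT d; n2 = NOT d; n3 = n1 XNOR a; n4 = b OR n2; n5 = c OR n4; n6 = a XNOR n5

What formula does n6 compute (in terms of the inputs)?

n2 = NOT d
n4 = b OR n2 = b OR NOT d
n5 = c OR n4 = c OR (b OR NOT d)
n6 = a XNOR n5 = a XNOR (c OR (b OR NOT d))

a XNOR (c OR (b OR NOT d))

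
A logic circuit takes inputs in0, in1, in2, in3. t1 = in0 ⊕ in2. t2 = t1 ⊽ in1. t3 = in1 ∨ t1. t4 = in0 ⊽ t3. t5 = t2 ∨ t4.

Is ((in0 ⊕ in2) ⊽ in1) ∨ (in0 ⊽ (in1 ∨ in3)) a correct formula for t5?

t1 = in0 ⊕ in2
t2 = t1 ⊽ in1 = (in0 ⊕ in2) ⊽ in1
t3 = in1 ∨ t1 = in1 ∨ (in0 ⊕ in2)
t4 = in0 ⊽ t3 = in0 ⊽ (in1 ∨ (in0 ⊕ in2))
t5 = t2 ∨ t4 = ((in0 ⊕ in2) ⊽ in1) ∨ (in0 ⊽ (in1 ∨ (in0 ⊕ in2)))
At in0=0, in1=0, in2=1, in3=0: circuit gives 0, formula gives 1.

No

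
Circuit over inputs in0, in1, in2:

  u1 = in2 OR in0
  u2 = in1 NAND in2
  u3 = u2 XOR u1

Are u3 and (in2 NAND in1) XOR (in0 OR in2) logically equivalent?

u1 = in2 OR in0
u2 = in1 NAND in2
u3 = u2 XOR u1 = (in1 NAND in2) XOR (in2 OR in0)
At in0=0, in1=0, in2=1: circuit gives 0, formula gives 0.
At in0=0, in1=0, in2=0: circuit gives 1, formula gives 1.
Agrees on all 8 inputs.

Yes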